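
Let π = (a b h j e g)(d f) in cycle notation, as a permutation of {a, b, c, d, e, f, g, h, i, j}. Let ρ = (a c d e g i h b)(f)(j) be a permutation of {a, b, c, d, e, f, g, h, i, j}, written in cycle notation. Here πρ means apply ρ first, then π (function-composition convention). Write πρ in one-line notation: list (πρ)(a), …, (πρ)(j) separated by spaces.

c b f g a d i h j e

(πρ)(x) = π(ρ(x)). Computing each image: π(ρ(a)) = π(c) = c, π(ρ(b)) = π(a) = b, π(ρ(c)) = π(d) = f, π(ρ(d)) = π(e) = g, π(ρ(e)) = π(g) = a, π(ρ(f)) = π(f) = d, π(ρ(g)) = π(i) = i, π(ρ(h)) = π(b) = h, π(ρ(i)) = π(h) = j, π(ρ(j)) = π(j) = e.
Hence πρ = [c b f g a d i h j e].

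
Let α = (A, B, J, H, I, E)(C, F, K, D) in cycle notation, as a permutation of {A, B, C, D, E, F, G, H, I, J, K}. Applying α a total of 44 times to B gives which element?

H

B lies in the 6-cycle (A, B, J, H, I, E).
On a 6-cycle, α^6 is the identity, so α^44 = α^2 there (44 ≡ 2 mod 6).
Advancing 2 steps from B: B → J → H.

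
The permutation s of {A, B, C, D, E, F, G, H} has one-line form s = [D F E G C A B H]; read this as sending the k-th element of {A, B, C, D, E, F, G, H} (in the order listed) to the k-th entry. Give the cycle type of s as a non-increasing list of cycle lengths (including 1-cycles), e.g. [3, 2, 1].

The disjoint cycles are (A, D, G, B, F)(C, E)(H), with lengths 5, 2, 1 in non-increasing order.

[5, 2, 1]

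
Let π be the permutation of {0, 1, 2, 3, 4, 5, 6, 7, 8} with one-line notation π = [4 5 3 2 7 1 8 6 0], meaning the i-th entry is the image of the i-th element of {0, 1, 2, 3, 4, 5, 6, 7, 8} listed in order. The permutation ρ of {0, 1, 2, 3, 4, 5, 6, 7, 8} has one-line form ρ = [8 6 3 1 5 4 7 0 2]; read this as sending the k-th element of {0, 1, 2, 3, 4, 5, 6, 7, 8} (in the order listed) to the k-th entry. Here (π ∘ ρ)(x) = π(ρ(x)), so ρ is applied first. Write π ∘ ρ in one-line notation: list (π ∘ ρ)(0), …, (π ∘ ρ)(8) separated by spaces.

0 8 2 5 1 7 6 4 3

For each element, apply ρ then π: 0 → 8 → 0; 1 → 6 → 8; 2 → 3 → 2; 3 → 1 → 5; 4 → 5 → 1; 5 → 4 → 7; 6 → 7 → 6; 7 → 0 → 4; 8 → 2 → 3.
So π ∘ ρ in one-line form is 0 8 2 5 1 7 6 4 3.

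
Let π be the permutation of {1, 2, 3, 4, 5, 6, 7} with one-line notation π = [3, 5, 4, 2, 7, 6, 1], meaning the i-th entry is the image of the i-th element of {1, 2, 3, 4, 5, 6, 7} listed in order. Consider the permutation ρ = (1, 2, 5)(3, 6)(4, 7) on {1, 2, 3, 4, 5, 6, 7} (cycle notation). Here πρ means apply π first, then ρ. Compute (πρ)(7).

π(7) = 1, then ρ(1) = 2; composing gives (πρ)(7) = 2.

2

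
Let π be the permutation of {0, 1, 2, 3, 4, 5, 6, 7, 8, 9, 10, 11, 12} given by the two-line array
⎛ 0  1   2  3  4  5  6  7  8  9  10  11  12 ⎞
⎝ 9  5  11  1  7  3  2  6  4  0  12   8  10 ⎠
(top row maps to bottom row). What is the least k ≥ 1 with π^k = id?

Decomposing into disjoint cycles gives cycle lengths 6, 3, 2, 2.
The order is lcm(6, 3, 2, 2) = 6.

6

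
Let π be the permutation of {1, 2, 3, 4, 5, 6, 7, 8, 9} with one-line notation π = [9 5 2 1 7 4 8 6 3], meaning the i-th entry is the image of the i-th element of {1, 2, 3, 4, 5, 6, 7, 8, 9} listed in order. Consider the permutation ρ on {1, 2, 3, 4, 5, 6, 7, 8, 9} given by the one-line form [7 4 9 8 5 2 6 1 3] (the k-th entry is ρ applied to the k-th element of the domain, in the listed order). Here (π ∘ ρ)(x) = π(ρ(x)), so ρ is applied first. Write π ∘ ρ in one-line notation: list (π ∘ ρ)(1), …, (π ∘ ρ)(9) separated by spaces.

(π ∘ ρ)(x) = π(ρ(x)). Computing each image: π(ρ(1)) = π(7) = 8, π(ρ(2)) = π(4) = 1, π(ρ(3)) = π(9) = 3, π(ρ(4)) = π(8) = 6, π(ρ(5)) = π(5) = 7, π(ρ(6)) = π(2) = 5, π(ρ(7)) = π(6) = 4, π(ρ(8)) = π(1) = 9, π(ρ(9)) = π(3) = 2.
Hence π ∘ ρ = [8 1 3 6 7 5 4 9 2].

8 1 3 6 7 5 4 9 2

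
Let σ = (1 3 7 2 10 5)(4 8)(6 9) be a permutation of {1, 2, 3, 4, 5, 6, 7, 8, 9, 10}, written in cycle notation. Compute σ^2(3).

3 lies in the 6-cycle (1 3 7 2 10 5).
Stepping 2 places around the cycle: 3 → 7 → 2.

2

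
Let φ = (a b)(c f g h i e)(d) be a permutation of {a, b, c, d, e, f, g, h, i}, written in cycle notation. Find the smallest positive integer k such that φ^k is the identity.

6

The disjoint cycles have lengths 6, 2, 1.
The order of φ is the least common multiple of its cycle lengths: lcm(6, 2) = 6.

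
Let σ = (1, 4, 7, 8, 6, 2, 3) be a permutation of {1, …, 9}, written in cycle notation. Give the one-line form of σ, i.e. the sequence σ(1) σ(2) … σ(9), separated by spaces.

4 3 1 7 5 2 8 6 9

Reading each image from the cycles: 1→4, 2→3, 3→1, 4→7, 5→5, 6→2, 7→8, 8→6, 9→9.
So the one-line form is 4 3 1 7 5 2 8 6 9.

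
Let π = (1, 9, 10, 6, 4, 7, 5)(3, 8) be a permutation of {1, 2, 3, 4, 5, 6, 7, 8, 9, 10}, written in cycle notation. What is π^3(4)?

4 lies in the 7-cycle (1, 9, 10, 6, 4, 7, 5).
Advancing 3 steps from 4: 4 → 7 → 5 → 1.

1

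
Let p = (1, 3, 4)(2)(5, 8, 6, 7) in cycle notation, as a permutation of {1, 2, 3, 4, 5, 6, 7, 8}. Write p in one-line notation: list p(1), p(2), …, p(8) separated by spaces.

Image by image: 1→3, 2→2, 3→4, 4→1, 5→8, 6→7, 7→5, 8→6.
So the one-line form is 3 2 4 1 8 7 5 6.

3 2 4 1 8 7 5 6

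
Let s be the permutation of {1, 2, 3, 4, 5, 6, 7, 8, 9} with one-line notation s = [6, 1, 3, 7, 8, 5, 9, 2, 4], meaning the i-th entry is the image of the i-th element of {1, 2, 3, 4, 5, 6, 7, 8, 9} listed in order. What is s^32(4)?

9

Tracing 4 → 7 → … returns to 4 after 3 steps, so 4 lies in a 3-cycle (4 7 9).
Powers repeat with period 3 on this cycle, and 32 mod 3 = 2, so s^32(4) = s^2(4).
Advancing 2 steps from 4: 4 → 7 → 9.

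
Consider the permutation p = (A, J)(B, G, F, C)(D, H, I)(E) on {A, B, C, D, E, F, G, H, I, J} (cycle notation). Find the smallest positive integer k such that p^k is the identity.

12

The cycle type of p is (4, 3, 2, 1).
Since disjoint cycles commute, ord(p) = lcm(4, 3, 2) = 12.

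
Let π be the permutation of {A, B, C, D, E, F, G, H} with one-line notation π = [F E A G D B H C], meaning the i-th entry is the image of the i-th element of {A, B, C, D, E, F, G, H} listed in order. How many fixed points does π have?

No element satisfies π(x) = x, so there are 0 fixed points.

0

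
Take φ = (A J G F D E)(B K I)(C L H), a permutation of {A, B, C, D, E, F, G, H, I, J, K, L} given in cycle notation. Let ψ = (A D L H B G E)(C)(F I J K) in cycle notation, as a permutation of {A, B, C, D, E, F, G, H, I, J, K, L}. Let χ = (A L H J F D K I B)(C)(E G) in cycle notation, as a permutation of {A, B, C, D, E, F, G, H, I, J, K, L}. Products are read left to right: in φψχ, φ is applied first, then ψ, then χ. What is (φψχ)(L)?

Chase L: φ(L) = H; ψ(H) = B; χ(B) = A. Hence (φψχ)(L) = A.

A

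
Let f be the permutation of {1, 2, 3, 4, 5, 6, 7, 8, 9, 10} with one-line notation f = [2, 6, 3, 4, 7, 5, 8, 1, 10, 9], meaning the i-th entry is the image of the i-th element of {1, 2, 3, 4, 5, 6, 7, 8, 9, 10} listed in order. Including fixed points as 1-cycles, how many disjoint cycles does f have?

The cycle decomposition is (1, 2, 6, 5, 7, 8)(3)(4)(9, 10), which has 4 cycles (counting 1-cycles).

4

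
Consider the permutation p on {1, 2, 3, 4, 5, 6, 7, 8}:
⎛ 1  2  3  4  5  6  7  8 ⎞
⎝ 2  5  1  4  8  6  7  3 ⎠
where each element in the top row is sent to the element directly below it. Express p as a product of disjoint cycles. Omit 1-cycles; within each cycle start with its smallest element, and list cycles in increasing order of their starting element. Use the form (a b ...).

(1 2 5 8 3)

From 1: 1 → 2 → 5 → 8 → 3 → 1, closing the cycle (1 2 5 8 3).
Repeating from the next unused element and collecting all non-trivial cycles gives (1 2 5 8 3).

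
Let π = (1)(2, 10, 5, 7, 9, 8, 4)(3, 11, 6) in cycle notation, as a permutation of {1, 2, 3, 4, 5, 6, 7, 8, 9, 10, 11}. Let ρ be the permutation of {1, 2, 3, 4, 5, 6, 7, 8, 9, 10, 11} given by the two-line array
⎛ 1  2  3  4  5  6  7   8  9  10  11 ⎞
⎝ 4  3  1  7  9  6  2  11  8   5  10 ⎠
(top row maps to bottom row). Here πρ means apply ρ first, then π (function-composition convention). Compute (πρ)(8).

6

(πρ)(8) = π(ρ(8)). ρ(8) = 11, then π(11) = 6. So (πρ)(8) = 6.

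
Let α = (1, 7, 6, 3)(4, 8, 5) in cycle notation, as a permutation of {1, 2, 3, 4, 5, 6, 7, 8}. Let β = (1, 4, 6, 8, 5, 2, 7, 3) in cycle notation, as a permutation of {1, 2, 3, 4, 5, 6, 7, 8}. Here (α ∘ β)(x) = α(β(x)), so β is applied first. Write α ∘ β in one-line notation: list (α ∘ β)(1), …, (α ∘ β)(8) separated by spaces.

Chase each element through β then α: 1 → 4 → 8; 2 → 7 → 6; 3 → 1 → 7; 4 → 6 → 3; 5 → 2 → 2; 6 → 8 → 5; 7 → 3 → 1; 8 → 5 → 4.
Collecting the images, α ∘ β = [8 6 7 3 2 5 1 4].

8 6 7 3 2 5 1 4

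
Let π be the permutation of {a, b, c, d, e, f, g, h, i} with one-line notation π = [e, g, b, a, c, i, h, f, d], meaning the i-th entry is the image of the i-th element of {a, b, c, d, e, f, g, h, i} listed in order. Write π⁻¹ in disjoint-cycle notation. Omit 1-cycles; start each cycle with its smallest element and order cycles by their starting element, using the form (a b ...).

(a d i f h g b c e)

First write π in disjoint cycles: (a e c b g h f i d).
Reversing each cycle (and rotating so the smallest element leads) gives π⁻¹ = (a d i f h g b c e).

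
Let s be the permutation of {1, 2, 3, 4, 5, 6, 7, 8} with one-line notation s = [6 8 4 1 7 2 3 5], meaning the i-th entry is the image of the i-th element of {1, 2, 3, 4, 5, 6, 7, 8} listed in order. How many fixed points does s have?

No element satisfies s(x) = x, so there are 0 fixed points.

0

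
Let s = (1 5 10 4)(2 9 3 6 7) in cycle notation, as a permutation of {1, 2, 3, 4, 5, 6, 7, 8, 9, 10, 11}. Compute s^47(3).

3 lies in the 5-cycle (2 9 3 6 7).
Since the cycle has length 5, s^47 acts on it the same as s^2 (47 mod 5 = 2).
Stepping 2 places around the cycle: 3 → 6 → 7.

7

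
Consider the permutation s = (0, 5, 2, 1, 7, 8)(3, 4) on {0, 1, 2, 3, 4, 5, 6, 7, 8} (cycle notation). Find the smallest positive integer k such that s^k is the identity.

6

The disjoint cycles have lengths 6, 2, 1.
The order of s is the least common multiple of its cycle lengths: lcm(6, 2) = 6.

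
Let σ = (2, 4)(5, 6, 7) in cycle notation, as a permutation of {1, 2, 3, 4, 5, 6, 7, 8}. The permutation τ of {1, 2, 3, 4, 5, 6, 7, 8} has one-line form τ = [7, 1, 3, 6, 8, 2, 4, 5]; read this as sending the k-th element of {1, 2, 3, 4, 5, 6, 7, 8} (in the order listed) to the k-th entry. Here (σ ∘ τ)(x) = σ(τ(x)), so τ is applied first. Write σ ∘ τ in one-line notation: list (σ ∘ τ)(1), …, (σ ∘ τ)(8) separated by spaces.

For each element, apply τ then σ: 1 → 7 → 5; 2 → 1 → 1; 3 → 3 → 3; 4 → 6 → 7; 5 → 8 → 8; 6 → 2 → 4; 7 → 4 → 2; 8 → 5 → 6.
So σ ∘ τ in one-line form is 5 1 3 7 8 4 2 6.

5 1 3 7 8 4 2 6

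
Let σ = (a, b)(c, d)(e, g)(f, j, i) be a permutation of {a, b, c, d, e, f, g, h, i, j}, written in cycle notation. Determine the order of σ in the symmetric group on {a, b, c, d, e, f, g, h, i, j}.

The disjoint cycles have lengths 3, 2, 2, 2, 1.
The order is lcm(3, 2, 2, 2) = 6.

6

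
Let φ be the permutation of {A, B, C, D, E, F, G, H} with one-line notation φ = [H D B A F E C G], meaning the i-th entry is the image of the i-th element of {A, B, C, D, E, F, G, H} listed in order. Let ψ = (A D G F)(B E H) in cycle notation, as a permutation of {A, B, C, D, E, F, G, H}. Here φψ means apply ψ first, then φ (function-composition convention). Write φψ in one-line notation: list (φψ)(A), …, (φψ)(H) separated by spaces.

For each element, apply ψ then φ: A → D → A; B → E → F; C → C → B; D → G → C; E → H → G; F → A → H; G → F → E; H → B → D.
Collecting the images, φψ = [A F B C G H E D].

A F B C G H E D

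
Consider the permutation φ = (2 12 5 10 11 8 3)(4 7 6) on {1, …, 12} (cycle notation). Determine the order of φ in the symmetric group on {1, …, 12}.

21

The cycle type of φ is (7, 3, 1, 1).
The order is lcm(7, 3) = 21.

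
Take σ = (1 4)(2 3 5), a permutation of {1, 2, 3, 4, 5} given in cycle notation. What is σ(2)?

In the cycle (2 3 5), 2 is followed by 3, so σ(2) = 3.

3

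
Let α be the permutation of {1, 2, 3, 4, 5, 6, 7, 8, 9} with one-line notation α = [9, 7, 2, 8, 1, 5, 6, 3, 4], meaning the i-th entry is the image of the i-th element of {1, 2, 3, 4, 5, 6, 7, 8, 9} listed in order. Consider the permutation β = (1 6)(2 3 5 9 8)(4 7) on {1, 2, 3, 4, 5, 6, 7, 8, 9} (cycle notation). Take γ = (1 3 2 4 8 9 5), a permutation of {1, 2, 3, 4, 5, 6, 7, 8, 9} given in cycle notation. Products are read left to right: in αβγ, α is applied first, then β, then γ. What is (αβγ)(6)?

(αβγ)(6) = γ(β(α(6))). α(6) = 5, then β(5) = 9, then γ(9) = 5, so the result is 5.

5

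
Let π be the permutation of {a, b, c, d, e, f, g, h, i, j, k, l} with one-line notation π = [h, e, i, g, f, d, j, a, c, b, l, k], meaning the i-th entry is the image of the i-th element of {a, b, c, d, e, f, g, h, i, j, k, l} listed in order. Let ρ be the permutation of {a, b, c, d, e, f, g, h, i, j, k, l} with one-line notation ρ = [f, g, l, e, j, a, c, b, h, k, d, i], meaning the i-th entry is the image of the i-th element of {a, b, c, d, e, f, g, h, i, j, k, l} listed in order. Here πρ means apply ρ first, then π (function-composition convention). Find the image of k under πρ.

First apply ρ: ρ(k) = d, then π(d) = g. Thus (πρ)(k) = g.

g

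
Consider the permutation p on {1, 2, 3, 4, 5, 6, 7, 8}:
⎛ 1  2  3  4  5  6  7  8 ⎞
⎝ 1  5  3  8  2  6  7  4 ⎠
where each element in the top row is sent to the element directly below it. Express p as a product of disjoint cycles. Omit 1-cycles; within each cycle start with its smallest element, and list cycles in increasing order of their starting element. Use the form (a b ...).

(2 5)(4 8)

Iterating p from 2 gives 2 → 5 → 2; that is the 2-cycle (2 5).
Continuing from each remaining unvisited element yields (2 5)(4 8).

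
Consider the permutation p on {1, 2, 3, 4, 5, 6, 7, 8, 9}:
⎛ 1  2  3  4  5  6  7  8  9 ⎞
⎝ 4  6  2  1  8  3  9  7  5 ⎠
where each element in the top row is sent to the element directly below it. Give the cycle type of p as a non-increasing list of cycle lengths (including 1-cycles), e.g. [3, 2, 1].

The disjoint cycles are (1 4)(2 6 3)(5 8 7 9), with lengths 4, 3, 2 in non-increasing order.

[4, 3, 2]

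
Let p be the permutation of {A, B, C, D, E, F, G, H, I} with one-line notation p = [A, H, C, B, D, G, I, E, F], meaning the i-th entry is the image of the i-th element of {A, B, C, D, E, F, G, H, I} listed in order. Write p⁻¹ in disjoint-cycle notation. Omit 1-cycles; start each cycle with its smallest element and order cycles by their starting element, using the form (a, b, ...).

(B, D, E, H)(F, I, G)

The cycle decomposition of p is (B, H, E, D)(F, G, I).
The inverse reverses every cycle; in canonical form, p⁻¹ = (B, D, E, H)(F, I, G).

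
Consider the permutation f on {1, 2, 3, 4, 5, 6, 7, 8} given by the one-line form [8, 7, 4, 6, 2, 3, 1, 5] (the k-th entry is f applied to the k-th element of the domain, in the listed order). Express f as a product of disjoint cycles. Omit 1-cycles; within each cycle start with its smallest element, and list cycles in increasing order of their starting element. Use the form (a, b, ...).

Iterating f from 1 gives 1 → 8 → 5 → 2 → 7 → 1; that is the 5-cycle (1, 8, 5, 2, 7).
Repeating from the next unused element and collecting all non-trivial cycles gives (1, 8, 5, 2, 7)(3, 4, 6).

(1, 8, 5, 2, 7)(3, 4, 6)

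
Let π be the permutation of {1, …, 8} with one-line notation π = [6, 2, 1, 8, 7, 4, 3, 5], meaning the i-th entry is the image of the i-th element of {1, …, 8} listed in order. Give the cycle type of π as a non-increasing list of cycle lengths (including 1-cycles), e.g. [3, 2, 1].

[7, 1]

The disjoint cycles are (1, 6, 4, 8, 5, 7, 3)(2), with lengths 7, 1 in non-increasing order.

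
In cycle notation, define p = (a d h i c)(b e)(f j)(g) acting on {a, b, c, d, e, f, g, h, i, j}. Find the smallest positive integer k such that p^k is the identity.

The disjoint cycles have lengths 5, 2, 2, 1.
Since disjoint cycles commute, ord(p) = lcm(5, 2, 2) = 10.

10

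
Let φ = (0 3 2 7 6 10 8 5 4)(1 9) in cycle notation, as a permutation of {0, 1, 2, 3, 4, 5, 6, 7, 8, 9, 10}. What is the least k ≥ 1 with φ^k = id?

18

The disjoint cycles have lengths 9, 2.
Since disjoint cycles commute, ord(φ) = lcm(9, 2) = 18.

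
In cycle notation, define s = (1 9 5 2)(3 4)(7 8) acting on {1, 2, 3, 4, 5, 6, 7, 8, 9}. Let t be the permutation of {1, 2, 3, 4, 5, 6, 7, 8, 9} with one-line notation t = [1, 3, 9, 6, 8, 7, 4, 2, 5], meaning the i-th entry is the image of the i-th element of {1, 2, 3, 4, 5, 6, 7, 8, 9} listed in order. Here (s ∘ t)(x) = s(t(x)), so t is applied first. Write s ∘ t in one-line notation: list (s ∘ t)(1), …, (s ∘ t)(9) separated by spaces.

Chase each element through t then s: 1 → 1 → 9; 2 → 3 → 4; 3 → 9 → 5; 4 → 6 → 6; 5 → 8 → 7; 6 → 7 → 8; 7 → 4 → 3; 8 → 2 → 1; 9 → 5 → 2.
So s ∘ t in one-line form is 9 4 5 6 7 8 3 1 2.

9 4 5 6 7 8 3 1 2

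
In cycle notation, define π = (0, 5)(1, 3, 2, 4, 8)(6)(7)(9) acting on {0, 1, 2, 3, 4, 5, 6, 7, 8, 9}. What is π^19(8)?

8 lies in the 5-cycle (1, 3, 2, 4, 8).
Powers repeat with period 5 on this cycle, and 19 mod 5 = 4, so π^19(8) = π^4(8).
Stepping 4 places around the cycle: 8 → 1 → 3 → 2 → 4.

4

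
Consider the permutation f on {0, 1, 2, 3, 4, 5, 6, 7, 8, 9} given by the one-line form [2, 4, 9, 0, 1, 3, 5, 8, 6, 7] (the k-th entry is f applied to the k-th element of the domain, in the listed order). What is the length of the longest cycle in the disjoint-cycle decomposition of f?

8

Decomposing into disjoint cycles gives (0, 2, 9, 7, 8, 6, 5, 3)(1, 4); the longest has length 8.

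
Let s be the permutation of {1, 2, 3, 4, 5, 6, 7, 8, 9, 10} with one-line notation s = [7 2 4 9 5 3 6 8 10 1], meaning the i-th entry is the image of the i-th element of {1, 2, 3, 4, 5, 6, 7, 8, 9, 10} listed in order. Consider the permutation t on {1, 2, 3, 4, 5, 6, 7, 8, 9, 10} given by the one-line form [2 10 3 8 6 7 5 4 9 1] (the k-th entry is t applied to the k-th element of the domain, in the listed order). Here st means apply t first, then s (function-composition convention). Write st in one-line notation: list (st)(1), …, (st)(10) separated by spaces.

2 1 4 8 3 6 5 9 10 7

(st)(x) = s(t(x)). Computing each image: s(t(1)) = s(2) = 2, s(t(2)) = s(10) = 1, s(t(3)) = s(3) = 4, s(t(4)) = s(8) = 8, s(t(5)) = s(6) = 3, s(t(6)) = s(7) = 6, s(t(7)) = s(5) = 5, s(t(8)) = s(4) = 9, s(t(9)) = s(9) = 10, s(t(10)) = s(1) = 7.
Hence st = [2 1 4 8 3 6 5 9 10 7].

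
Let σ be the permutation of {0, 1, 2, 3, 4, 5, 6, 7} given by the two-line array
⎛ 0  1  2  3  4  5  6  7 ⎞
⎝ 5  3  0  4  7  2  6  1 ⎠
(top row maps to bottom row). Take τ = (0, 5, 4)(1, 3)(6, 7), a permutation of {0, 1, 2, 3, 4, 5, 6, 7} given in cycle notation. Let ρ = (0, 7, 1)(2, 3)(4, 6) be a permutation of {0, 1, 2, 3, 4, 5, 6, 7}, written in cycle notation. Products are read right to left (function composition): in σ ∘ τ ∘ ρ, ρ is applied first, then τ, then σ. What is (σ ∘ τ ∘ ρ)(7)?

Apply the permutations in order: ρ(7) = 1, then τ(1) = 3, then σ(3) = 4. So (σ ∘ τ ∘ ρ)(7) = 4.

4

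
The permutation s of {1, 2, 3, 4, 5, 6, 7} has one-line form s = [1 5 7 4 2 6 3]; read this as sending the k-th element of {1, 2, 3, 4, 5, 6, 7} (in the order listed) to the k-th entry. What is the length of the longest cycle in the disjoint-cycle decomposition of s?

Decomposing into disjoint cycles gives (2, 5)(3, 7); the longest has length 2.

2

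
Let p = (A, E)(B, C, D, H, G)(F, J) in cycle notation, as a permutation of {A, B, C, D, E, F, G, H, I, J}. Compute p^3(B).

B lies in the 5-cycle (B, C, D, H, G).
Stepping 3 places around the cycle: B → C → D → H.

H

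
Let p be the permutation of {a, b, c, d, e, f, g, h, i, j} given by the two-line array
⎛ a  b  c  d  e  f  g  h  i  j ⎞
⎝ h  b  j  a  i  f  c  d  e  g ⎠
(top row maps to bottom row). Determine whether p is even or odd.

In disjoint-cycle form the cycle lengths are 3, 3, 2, 1, 1.
A cycle is odd iff its length is even; p has 1 even-length cycle, so sgn(p) = (−1)^1 and p is odd.

odd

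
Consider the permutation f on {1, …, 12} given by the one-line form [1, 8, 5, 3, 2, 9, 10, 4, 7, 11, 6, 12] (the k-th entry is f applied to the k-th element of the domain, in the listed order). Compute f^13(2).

3

Tracing 2 → 8 → … returns to 2 after 5 steps, so 2 lies in a 5-cycle (2, 8, 4, 3, 5).
Since the cycle has length 5, f^13 acts on it the same as f^3 (13 mod 5 = 3).
Stepping 3 places around the cycle: 2 → 8 → 4 → 3.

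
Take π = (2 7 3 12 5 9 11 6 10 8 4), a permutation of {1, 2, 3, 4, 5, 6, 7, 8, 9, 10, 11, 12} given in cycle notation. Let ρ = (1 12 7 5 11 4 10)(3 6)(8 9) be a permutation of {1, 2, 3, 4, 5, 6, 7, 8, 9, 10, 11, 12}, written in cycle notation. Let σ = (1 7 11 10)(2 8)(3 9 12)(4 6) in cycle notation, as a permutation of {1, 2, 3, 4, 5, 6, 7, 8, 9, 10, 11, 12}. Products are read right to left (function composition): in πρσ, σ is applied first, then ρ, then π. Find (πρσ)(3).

4

Chase 3: σ(3) = 9; ρ(9) = 8; π(8) = 4. Hence (πρσ)(3) = 4.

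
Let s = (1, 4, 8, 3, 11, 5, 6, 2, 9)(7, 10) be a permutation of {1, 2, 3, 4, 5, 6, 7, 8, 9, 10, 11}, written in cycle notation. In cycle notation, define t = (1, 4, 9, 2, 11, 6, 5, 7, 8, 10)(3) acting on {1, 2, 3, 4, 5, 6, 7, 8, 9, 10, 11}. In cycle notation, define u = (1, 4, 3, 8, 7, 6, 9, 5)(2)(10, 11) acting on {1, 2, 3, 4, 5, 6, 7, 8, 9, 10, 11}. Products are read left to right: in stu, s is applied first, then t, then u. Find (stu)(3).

(stu)(3) = u(t(s(3))). s(3) = 11, then t(11) = 6, then u(6) = 9, so the result is 9.

9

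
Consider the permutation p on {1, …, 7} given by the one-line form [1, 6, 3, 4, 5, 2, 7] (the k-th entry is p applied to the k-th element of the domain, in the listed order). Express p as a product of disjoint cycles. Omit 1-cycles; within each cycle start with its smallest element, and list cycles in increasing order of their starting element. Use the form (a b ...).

(2 6)

Iterating p from 2 gives 2 → 6 → 2; that is the 2-cycle (2 6).
Continuing from each remaining unvisited element yields (2 6).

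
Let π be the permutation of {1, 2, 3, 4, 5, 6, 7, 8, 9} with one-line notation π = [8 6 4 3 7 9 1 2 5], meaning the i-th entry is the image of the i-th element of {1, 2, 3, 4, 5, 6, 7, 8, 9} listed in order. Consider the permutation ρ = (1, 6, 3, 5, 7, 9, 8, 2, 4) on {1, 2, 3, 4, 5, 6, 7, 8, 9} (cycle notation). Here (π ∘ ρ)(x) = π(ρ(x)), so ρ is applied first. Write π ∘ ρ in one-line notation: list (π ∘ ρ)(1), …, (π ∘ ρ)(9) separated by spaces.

For each element, apply ρ then π: 1 → 6 → 9; 2 → 4 → 3; 3 → 5 → 7; 4 → 1 → 8; 5 → 7 → 1; 6 → 3 → 4; 7 → 9 → 5; 8 → 2 → 6; 9 → 8 → 2.
Collecting the images, π ∘ ρ = [9 3 7 8 1 4 5 6 2].

9 3 7 8 1 4 5 6 2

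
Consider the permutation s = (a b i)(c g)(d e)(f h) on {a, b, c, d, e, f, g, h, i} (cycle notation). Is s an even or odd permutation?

odd

The cycle lengths are 3, 2, 2, 2.
A cycle of length ℓ contributes ℓ−1 transpositions, so s is a product of 2 + 1 + 1 + 1 = 5 transpositions — odd.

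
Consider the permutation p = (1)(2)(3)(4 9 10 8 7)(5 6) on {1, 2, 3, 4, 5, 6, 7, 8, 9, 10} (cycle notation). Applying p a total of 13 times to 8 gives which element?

8 lies in the 5-cycle (4 9 10 8 7).
Powers repeat with period 5 on this cycle, and 13 mod 5 = 3, so p^13(8) = p^3(8).
Advancing 3 steps from 8: 8 → 7 → 4 → 9.

9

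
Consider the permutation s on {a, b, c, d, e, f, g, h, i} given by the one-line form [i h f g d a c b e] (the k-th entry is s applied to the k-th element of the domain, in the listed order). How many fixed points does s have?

No element satisfies s(x) = x, so there are 0 fixed points.

0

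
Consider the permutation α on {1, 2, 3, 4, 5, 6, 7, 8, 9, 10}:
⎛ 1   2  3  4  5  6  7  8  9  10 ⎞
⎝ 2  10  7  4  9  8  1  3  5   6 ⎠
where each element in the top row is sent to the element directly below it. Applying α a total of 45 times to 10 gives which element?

Tracing 10 → 6 → … returns to 10 after 7 steps, so 10 lies in a 7-cycle (1 2 10 6 8 3 7).
On a 7-cycle, α^7 is the identity, so α^45 = α^3 there (45 ≡ 3 mod 7).
Stepping 3 places around the cycle: 10 → 6 → 8 → 3.

3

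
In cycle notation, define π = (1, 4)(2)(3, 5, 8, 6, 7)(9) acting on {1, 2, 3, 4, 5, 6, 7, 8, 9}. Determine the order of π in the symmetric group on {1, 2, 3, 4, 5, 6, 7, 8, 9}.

10

The disjoint cycles have lengths 5, 2, 1, 1.
The order of π is the least common multiple of its cycle lengths: lcm(5, 2) = 10.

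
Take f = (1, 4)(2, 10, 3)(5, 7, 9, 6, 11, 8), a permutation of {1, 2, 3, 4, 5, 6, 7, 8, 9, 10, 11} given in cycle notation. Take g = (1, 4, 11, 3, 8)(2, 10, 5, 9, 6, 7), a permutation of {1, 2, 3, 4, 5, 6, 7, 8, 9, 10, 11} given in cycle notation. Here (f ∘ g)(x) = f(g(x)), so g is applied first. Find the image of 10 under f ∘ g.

7

g(10) = 5, then f(5) = 7; composing gives (f ∘ g)(10) = 7.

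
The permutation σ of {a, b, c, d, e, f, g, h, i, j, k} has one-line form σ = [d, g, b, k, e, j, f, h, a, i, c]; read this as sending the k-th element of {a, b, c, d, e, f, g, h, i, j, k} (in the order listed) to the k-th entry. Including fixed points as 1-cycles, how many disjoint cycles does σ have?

3

The cycle decomposition is (a, d, k, c, b, g, f, j, i)(e)(h), which has 3 cycles (counting 1-cycles).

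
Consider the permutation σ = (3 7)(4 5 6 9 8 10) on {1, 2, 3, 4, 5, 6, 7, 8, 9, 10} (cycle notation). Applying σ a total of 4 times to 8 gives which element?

8 lies in the 6-cycle (4 5 6 9 8 10).
Stepping 4 places around the cycle: 8 → 10 → 4 → 5 → 6.

6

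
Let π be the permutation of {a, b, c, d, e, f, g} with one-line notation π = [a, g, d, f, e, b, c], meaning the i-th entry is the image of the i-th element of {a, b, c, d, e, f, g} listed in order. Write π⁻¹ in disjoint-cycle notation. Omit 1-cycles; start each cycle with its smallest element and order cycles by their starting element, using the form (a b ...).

First write π in disjoint cycles: (b g c d f).
The inverse reverses every cycle; in canonical form, π⁻¹ = (b f d c g).

(b f d c g)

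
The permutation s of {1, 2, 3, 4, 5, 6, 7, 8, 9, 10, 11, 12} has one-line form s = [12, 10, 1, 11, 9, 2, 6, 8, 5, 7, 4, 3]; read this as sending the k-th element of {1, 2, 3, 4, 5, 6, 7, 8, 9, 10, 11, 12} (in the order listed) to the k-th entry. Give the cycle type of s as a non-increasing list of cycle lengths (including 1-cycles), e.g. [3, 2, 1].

[4, 3, 2, 2, 1]

The disjoint cycles are (1 12 3)(2 10 7 6)(4 11)(5 9)(8), with lengths 4, 3, 2, 2, 1 in non-increasing order.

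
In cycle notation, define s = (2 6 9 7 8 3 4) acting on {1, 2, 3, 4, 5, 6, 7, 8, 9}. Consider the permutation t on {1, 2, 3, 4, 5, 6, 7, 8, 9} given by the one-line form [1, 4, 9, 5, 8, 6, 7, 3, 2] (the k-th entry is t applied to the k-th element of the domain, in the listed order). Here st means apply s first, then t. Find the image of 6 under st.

s(6) = 9, then t(9) = 2; composing gives (st)(6) = 2.

2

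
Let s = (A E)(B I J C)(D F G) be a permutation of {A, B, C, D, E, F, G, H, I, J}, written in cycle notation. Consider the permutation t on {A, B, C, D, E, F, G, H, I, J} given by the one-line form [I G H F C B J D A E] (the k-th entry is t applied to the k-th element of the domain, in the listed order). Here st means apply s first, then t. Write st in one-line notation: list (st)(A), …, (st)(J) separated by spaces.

C A G B I J F D E H

(st)(x) = t(s(x)). Computing each image: t(s(A)) = t(E) = C, t(s(B)) = t(I) = A, t(s(C)) = t(B) = G, t(s(D)) = t(F) = B, t(s(E)) = t(A) = I, t(s(F)) = t(G) = J, t(s(G)) = t(D) = F, t(s(H)) = t(H) = D, t(s(I)) = t(J) = E, t(s(J)) = t(C) = H.
Hence st = [C A G B I J F D E H].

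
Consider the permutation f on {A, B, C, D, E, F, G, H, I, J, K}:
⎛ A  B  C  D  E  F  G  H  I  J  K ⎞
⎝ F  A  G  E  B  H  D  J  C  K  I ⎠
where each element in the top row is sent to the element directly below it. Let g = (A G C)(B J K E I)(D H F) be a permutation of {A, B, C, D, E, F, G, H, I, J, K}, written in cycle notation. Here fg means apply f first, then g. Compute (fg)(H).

(fg)(H) = g(f(H)). f(H) = J, then g(J) = K. So (fg)(H) = K.

K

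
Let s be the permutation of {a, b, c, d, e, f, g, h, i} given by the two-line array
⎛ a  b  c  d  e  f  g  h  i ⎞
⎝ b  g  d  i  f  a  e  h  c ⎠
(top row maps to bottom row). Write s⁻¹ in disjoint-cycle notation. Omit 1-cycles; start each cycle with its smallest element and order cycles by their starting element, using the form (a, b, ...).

(a, f, e, g, b)(c, i, d)

The cycle decomposition of s is (a, b, g, e, f)(c, d, i).
Reversing each cycle (and rotating so the smallest element leads) gives s⁻¹ = (a, f, e, g, b)(c, i, d).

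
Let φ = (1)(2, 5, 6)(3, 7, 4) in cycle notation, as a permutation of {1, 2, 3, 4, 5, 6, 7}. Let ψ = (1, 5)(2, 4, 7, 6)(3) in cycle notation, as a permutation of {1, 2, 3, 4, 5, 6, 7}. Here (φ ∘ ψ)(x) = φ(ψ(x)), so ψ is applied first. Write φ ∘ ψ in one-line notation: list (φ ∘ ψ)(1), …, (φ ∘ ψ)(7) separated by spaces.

(φ ∘ ψ)(x) = φ(ψ(x)). Computing each image: φ(ψ(1)) = φ(5) = 6, φ(ψ(2)) = φ(4) = 3, φ(ψ(3)) = φ(3) = 7, φ(ψ(4)) = φ(7) = 4, φ(ψ(5)) = φ(1) = 1, φ(ψ(6)) = φ(2) = 5, φ(ψ(7)) = φ(6) = 2.
Hence φ ∘ ψ = [6 3 7 4 1 5 2].

6 3 7 4 1 5 2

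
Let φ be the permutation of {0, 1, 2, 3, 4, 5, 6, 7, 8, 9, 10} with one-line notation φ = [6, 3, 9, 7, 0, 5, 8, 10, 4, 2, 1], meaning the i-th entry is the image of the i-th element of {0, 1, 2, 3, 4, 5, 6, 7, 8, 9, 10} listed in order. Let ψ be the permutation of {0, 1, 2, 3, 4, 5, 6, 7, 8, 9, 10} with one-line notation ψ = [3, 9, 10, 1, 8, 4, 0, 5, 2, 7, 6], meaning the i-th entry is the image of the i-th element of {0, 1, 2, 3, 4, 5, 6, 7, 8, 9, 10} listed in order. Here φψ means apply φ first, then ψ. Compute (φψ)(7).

φ(7) = 10, then ψ(10) = 6; composing gives (φψ)(7) = 6.

6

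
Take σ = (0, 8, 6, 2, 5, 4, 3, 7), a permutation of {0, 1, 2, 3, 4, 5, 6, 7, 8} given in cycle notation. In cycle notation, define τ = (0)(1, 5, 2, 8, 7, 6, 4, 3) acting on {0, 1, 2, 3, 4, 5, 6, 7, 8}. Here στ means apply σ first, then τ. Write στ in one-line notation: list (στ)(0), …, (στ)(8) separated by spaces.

(στ)(x) = τ(σ(x)). Computing each image: τ(σ(0)) = τ(8) = 7, τ(σ(1)) = τ(1) = 5, τ(σ(2)) = τ(5) = 2, τ(σ(3)) = τ(7) = 6, τ(σ(4)) = τ(3) = 1, τ(σ(5)) = τ(4) = 3, τ(σ(6)) = τ(2) = 8, τ(σ(7)) = τ(0) = 0, τ(σ(8)) = τ(6) = 4.
Hence στ = [7 5 2 6 1 3 8 0 4].

7 5 2 6 1 3 8 0 4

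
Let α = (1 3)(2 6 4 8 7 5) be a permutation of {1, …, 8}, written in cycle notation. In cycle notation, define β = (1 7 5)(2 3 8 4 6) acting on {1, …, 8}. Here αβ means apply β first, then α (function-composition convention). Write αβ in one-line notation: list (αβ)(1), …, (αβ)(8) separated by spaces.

5 1 7 4 3 6 2 8

For each element, apply β then α: 1 → 7 → 5; 2 → 3 → 1; 3 → 8 → 7; 4 → 6 → 4; 5 → 1 → 3; 6 → 2 → 6; 7 → 5 → 2; 8 → 4 → 8.
So αβ in one-line form is 5 1 7 4 3 6 2 8.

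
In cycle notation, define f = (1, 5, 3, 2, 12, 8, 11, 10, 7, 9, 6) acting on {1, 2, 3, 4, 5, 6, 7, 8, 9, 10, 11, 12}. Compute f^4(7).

7 lies in the 11-cycle (1, 5, 3, 2, 12, 8, 11, 10, 7, 9, 6).
Stepping 4 places around the cycle: 7 → 9 → 6 → 1 → 5.

5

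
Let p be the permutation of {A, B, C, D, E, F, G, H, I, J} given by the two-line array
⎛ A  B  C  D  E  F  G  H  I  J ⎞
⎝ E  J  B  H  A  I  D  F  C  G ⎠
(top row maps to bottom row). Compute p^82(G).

H

Tracing G → D → … returns to G after 8 steps, so G lies in an 8-cycle (B, J, G, D, H, F, I, C).
Powers repeat with period 8 on this cycle, and 82 mod 8 = 2, so p^82(G) = p^2(G).
Stepping 2 places around the cycle: G → D → H.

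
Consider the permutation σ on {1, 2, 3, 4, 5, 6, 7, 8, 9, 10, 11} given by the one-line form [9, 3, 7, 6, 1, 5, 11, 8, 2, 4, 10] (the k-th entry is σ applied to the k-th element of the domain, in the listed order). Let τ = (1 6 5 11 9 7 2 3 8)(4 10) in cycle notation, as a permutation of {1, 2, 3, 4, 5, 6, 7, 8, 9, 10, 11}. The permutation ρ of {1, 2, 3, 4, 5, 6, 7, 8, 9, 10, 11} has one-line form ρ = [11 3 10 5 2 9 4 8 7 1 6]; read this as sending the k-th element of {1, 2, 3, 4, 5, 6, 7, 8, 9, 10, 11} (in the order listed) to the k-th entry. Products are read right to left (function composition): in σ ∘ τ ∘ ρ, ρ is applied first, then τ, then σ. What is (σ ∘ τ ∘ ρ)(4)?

Chase 4: ρ(4) = 5; τ(5) = 11; σ(11) = 10. Hence (σ ∘ τ ∘ ρ)(4) = 10.

10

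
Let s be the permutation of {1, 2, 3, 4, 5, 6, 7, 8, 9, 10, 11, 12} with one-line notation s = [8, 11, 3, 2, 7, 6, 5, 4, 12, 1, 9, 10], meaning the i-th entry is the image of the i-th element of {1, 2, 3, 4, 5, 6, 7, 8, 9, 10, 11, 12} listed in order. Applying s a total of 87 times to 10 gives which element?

12

Tracing 10 → 1 → … returns to 10 after 8 steps, so 10 lies in an 8-cycle (1, 8, 4, 2, 11, 9, 12, 10).
Powers repeat with period 8 on this cycle, and 87 mod 8 = 7, so s^87(10) = s^7(10).
Stepping 7 places around the cycle: 10 → 1 → 8 → 4 → 2 → 11 → 9 → 12.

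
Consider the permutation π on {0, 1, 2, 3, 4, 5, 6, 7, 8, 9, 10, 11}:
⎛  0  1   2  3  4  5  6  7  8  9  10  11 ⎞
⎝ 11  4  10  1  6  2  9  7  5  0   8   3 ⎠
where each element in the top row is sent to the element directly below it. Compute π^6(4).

1

Tracing 4 → 6 → … returns to 4 after 7 steps, so 4 lies in a 7-cycle (0 11 3 1 4 6 9).
Advancing 6 steps from 4: 4 → 6 → 9 → 0 → 11 → 3 → 1.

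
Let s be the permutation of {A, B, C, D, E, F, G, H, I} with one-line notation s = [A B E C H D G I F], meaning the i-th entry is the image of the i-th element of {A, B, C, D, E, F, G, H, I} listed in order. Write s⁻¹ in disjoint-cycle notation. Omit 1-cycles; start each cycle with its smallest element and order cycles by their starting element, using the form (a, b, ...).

The cycle decomposition of s is (C, E, H, I, F, D).
Reversing each cycle (and rotating so the smallest element leads) gives s⁻¹ = (C, D, F, I, H, E).

(C, D, F, I, H, E)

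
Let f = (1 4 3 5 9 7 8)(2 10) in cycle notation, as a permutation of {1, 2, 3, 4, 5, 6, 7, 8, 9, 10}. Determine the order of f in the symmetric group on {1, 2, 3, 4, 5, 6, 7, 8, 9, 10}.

The cycle type of f is (7, 2, 1).
The order is lcm(7, 2) = 14.

14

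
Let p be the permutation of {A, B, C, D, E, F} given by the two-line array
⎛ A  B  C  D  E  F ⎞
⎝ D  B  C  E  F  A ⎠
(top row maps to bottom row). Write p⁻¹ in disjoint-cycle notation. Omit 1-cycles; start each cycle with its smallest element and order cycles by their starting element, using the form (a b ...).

(A F E D)

The cycle decomposition of p is (A D E F).
Reversing each cycle (and rotating so the smallest element leads) gives p⁻¹ = (A F E D).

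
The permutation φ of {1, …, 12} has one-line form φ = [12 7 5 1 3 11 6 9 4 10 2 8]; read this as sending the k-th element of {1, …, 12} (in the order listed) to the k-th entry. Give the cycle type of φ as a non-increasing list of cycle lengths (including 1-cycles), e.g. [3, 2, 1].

[5, 4, 2, 1]

The disjoint cycles are (1 12 8 9 4)(2 7 6 11)(3 5)(10), with lengths 5, 4, 2, 1 in non-increasing order.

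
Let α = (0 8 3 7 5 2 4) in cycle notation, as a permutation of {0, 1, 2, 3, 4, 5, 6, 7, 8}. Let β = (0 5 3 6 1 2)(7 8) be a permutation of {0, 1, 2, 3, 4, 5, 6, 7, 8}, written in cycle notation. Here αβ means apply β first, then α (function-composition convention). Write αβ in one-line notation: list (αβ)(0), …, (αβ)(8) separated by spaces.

Chase each element through β then α: 0 → 5 → 2; 1 → 2 → 4; 2 → 0 → 8; 3 → 6 → 6; 4 → 4 → 0; 5 → 3 → 7; 6 → 1 → 1; 7 → 8 → 3; 8 → 7 → 5.
So αβ in one-line form is 2 4 8 6 0 7 1 3 5.

2 4 8 6 0 7 1 3 5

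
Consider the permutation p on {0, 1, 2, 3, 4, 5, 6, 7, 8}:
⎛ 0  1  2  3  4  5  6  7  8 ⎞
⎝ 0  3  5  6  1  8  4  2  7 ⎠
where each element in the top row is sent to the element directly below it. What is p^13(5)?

Tracing 5 → 8 → … returns to 5 after 4 steps, so 5 lies in a 4-cycle (2 5 8 7).
Since the cycle has length 4, p^13 acts on it the same as p^1 (13 mod 4 = 1).
Stepping 1 place around the cycle: 5 → 8.

8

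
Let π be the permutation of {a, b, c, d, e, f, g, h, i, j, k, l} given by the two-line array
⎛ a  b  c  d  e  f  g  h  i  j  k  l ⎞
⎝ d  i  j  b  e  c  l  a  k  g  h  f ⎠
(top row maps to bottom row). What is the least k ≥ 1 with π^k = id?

30

The disjoint-cycle form of π has cycle lengths 6, 5, 1.
The order is lcm(6, 5) = 30.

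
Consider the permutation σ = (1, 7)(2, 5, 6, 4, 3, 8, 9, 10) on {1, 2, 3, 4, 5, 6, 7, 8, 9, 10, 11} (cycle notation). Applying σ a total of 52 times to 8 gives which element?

5

8 lies in the 8-cycle (2, 5, 6, 4, 3, 8, 9, 10).
Since the cycle has length 8, σ^52 acts on it the same as σ^4 (52 mod 8 = 4).
Stepping 4 places around the cycle: 8 → 9 → 10 → 2 → 5.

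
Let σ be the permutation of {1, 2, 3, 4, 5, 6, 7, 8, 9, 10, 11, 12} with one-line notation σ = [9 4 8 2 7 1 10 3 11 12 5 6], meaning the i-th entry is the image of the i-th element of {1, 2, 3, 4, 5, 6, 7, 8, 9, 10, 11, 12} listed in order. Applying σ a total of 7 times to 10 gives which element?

Tracing 10 → 12 → … returns to 10 after 8 steps, so 10 lies in an 8-cycle (1, 9, 11, 5, 7, 10, 12, 6).
Stepping 7 places around the cycle: 10 → 12 → 6 → 1 → 9 → 11 → 5 → 7.

7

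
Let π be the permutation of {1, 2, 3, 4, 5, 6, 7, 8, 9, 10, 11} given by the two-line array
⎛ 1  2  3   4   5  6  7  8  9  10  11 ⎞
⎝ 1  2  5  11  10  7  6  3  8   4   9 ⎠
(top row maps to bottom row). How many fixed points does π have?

The fixed points (elements with π(x) = x) are {1, 2}, so there are 2.

2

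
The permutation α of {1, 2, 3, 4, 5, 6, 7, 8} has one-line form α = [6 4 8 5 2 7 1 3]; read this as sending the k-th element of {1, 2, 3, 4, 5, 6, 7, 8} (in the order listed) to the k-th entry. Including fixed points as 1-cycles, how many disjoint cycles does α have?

The cycle decomposition is (1 6 7)(2 4 5)(3 8), which has 3 cycles (counting 1-cycles).

3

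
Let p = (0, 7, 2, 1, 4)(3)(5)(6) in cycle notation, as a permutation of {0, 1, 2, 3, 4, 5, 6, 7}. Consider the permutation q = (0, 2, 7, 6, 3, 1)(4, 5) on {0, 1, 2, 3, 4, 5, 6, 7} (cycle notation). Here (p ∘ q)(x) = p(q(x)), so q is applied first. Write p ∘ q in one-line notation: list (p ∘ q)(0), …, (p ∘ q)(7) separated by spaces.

1 7 2 4 5 0 3 6

(p ∘ q)(x) = p(q(x)). Computing each image: p(q(0)) = p(2) = 1, p(q(1)) = p(0) = 7, p(q(2)) = p(7) = 2, p(q(3)) = p(1) = 4, p(q(4)) = p(5) = 5, p(q(5)) = p(4) = 0, p(q(6)) = p(3) = 3, p(q(7)) = p(6) = 6.
Hence p ∘ q = [1 7 2 4 5 0 3 6].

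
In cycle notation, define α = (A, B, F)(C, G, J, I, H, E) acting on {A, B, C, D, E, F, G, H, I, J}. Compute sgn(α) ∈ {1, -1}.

-1

The cycle lengths are 6, 3, 1.
A cycle is odd iff its length is even; α has 1 even-length cycle, so sgn(α) = (−1)^1 and α is odd.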